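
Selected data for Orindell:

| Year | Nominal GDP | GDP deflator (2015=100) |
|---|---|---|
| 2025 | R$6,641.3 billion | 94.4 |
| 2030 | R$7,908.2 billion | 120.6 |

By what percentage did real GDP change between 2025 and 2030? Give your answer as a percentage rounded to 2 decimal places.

-6.79%

Deflate each year: 2025 → 6641.3/0.944 = 7035.28; 2030 → 7908.2/1.206 = 6557.38.
So real GDP changed by 6557.38/7035.28 − 1 = -0.0679, i.e. -6.79%.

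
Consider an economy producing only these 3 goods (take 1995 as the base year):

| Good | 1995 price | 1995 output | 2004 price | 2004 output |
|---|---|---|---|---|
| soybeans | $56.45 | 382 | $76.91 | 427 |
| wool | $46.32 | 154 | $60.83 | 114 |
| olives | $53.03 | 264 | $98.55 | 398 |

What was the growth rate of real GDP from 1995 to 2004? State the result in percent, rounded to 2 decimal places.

Real GDP 1995 = Nominal GDP 1995 = 56.45·382 + 46.32·154 + 53.03·264 = 42697.10.
Real GDP 2004 (at 1995 prices) = 56.45·427 + 46.32·114 + 53.03·398 = 50490.57.
Real growth = 50490.57/42697.10 − 1 = 0.1825.

18.25%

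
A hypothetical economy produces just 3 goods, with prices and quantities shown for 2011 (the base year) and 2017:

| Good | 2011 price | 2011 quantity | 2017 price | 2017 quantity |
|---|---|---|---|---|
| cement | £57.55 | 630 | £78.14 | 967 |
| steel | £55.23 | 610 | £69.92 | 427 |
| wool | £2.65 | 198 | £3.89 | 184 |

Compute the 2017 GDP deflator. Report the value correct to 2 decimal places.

Nominal GDP 2017 = 78.14·967 + 69.92·427 + 3.89·184 = 106132.98.
Real GDP 2017 (at 2011 prices) = 57.55·967 + 55.23·427 + 2.65·184 = 79721.66.
Deflator = Nominal/Real × 100 = 106132.98/79721.66 × 100 = 133.129.

133.13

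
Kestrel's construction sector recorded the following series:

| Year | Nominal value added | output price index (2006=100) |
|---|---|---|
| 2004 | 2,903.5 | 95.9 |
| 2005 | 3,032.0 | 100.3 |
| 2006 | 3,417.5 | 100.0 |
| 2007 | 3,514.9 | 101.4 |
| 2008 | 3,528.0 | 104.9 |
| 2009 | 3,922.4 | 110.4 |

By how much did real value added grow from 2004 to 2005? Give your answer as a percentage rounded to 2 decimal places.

-0.16%

Real value added 2004 = 2903.5/0.959 = 3027.63.
Real value added 2005 = 3032.0/1.003 = 3022.93.
Change = 3022.93/3027.63 − 1 = -0.0016.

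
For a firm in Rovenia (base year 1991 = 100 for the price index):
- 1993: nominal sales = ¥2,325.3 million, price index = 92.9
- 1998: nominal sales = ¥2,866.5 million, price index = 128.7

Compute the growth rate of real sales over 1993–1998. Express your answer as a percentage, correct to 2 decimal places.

Deflate each year: 1993 → 2325.3/0.929 = 2503.01; 1998 → 2866.5/1.287 = 2227.27.
So real sales changed by 2227.27/2503.01 − 1 = -0.1102, i.e. -11.02%.

-11.02%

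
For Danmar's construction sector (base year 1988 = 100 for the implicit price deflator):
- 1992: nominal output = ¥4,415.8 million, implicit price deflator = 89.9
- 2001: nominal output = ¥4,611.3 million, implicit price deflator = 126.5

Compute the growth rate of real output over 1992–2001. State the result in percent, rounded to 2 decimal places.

-25.79%

Real output 1992 = 4415.8 / 0.899 = 4911.90.
Real output 2001 = 4611.3 / 1.265 = 3645.30.
Real growth = 3645.30 / 4911.90 − 1 = -0.2579.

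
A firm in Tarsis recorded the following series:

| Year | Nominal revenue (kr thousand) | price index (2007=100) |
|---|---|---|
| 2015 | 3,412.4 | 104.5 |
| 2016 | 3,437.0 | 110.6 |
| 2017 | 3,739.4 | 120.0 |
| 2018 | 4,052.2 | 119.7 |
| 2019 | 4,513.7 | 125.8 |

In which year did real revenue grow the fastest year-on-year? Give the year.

2018

2016: real = 3437.0/1.106 = 3107.59; growth vs 2015 (3265.45) = -4.83%.
2017: real = 3739.4/1.200 = 3116.17; growth vs 2016 (3107.59) = 0.28%.
2018: real = 4052.2/1.197 = 3385.30; growth vs 2017 (3116.17) = 8.64%.
2019: real = 4513.7/1.258 = 3588.00; growth vs 2018 (3385.30) = 5.99%.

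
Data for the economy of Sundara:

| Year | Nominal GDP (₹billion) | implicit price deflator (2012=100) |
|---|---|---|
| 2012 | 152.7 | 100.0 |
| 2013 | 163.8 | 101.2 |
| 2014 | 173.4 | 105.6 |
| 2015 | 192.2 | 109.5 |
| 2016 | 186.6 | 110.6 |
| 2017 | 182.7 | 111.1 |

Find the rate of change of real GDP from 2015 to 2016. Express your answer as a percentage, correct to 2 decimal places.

Real GDP 2015 = 192.2/1.095 = 175.53.
Real GDP 2016 = 186.6/1.106 = 168.72.
Change = 168.72/175.53 − 1 = -0.0388.

-3.88%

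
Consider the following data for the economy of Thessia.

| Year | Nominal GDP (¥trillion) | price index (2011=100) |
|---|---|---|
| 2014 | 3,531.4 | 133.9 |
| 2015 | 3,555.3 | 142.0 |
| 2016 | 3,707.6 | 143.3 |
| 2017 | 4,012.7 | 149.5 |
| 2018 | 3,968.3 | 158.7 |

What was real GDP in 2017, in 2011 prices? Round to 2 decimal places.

¥2,684.08 trillion

Real GDP 2017 = 4012.7 / 1.495 = 2684.08.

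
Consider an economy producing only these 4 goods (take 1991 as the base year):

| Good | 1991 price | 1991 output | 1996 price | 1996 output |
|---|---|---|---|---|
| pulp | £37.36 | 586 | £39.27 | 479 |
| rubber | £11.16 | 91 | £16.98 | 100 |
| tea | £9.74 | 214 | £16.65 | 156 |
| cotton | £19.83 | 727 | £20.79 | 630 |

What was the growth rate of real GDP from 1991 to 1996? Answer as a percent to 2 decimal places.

Real GDP 1991 = Nominal GDP 1991 = 37.36·586 + 11.16·91 + 9.74·214 + 19.83·727 = 39409.29.
Real GDP 1996 (at 1991 prices) = 37.36·479 + 11.16·100 + 9.74·156 + 19.83·630 = 33023.78.
Real growth = 33023.78/39409.29 − 1 = -0.1620.

-16.20%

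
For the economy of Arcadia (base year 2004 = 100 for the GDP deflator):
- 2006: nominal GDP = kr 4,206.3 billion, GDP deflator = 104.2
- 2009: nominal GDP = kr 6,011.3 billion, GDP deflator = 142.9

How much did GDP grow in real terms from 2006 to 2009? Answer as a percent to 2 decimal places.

4.21%

Real GDP 2006 = 4206.3 / 1.042 = 4036.76.
Real GDP 2009 = 6011.3 / 1.429 = 4206.65.
Real growth = 4206.65 / 4036.76 − 1 = 0.0421.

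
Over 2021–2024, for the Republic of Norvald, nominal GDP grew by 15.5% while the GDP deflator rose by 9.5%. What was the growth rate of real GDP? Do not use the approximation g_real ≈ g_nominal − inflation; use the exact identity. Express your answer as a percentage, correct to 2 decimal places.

5.48%

(1 + g_nom) = (1 + g_real)(1 + π), so g_real = 1.1550 / 1.0950 − 1 = 0.05479.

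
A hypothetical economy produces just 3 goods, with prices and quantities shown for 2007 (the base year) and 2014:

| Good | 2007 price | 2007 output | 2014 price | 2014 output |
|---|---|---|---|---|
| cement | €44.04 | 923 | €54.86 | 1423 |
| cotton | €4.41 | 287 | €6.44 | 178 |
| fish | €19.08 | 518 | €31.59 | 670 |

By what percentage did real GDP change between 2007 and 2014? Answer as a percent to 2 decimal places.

47.18%

Real GDP 2007 = Nominal GDP 2007 = 44.04·923 + 4.41·287 + 19.08·518 = 51798.03.
Real GDP 2014 (at 2007 prices) = 44.04·1423 + 4.41·178 + 19.08·670 = 76237.50.
Real growth = 76237.50/51798.03 − 1 = 0.4718.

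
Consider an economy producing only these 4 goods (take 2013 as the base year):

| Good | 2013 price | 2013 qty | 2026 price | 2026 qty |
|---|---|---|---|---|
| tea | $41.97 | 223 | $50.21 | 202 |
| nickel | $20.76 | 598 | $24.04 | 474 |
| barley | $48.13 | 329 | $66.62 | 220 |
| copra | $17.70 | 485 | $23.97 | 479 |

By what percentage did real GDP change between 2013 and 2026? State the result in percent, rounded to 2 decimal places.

-19.07%

Real GDP 2013 = Nominal GDP 2013 = 41.97·223 + 20.76·598 + 48.13·329 + 17.70·485 = 46193.06.
Real GDP 2026 (at 2013 prices) = 41.97·202 + 20.76·474 + 48.13·220 + 17.70·479 = 37385.08.
Real growth = 37385.08/46193.06 − 1 = -0.1907.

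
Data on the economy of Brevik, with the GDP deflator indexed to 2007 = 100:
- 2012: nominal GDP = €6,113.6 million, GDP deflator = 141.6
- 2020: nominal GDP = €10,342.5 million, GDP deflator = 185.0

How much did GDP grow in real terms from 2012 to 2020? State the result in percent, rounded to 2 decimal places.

29.49%

Deflate each year: 2012 → 6113.6/1.416 = 4317.51; 2020 → 10342.5/1.850 = 5590.54.
So real GDP changed by 5590.54/4317.51 − 1 = 0.2949, i.e. 29.49%.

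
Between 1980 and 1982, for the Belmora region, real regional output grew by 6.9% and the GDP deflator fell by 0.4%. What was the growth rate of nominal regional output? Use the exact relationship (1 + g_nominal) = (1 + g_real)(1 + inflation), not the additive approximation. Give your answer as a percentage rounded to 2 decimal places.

(1 + g_nom) = (1 + g_real)(1 + π) = 1.0690 × 0.9960 = 1.06472.

6.47%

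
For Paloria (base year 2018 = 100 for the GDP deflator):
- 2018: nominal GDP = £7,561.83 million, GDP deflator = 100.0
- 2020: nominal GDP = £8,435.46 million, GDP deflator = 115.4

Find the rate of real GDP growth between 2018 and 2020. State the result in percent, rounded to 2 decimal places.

Deflate each year: 2018 → 7561.83/1.000 = 7561.83; 2020 → 8435.46/1.154 = 7309.76.
So real GDP changed by 7309.76/7561.83 − 1 = -0.0333, i.e. -3.33%.

-3.33%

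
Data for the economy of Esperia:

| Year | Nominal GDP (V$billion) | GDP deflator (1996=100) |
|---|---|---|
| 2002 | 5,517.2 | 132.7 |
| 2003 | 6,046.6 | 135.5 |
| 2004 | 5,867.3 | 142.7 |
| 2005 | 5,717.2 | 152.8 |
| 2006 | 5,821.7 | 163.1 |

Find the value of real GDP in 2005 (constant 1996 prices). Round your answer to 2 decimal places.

V$3,741.62 billion

Real GDP 2005 = 5717.2 / 1.528 = 3741.62.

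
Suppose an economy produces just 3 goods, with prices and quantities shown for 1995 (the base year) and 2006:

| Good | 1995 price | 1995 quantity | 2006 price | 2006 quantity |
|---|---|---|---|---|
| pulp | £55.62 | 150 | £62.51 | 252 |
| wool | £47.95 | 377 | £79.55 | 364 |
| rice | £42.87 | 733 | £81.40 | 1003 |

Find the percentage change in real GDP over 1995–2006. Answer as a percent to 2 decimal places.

28.74%

Real GDP 1995 = Nominal GDP 1995 = 55.62·150 + 47.95·377 + 42.87·733 = 57843.86.
Real GDP 2006 (at 1995 prices) = 55.62·252 + 47.95·364 + 42.87·1003 = 74468.65.
Real growth = 74468.65/57843.86 − 1 = 0.2874.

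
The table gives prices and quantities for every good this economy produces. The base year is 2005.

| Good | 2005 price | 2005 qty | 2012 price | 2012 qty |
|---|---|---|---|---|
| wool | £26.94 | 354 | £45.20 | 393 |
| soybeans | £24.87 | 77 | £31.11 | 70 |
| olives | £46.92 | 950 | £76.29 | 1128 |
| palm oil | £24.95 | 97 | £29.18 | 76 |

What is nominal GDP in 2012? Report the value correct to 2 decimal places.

Nominal GDP 2012 = Σ (p_2012 × q_2012) = 45.20·393 + 31.11·70 + 76.29·1128 + 29.18·76 = 108214.10.

£108214.10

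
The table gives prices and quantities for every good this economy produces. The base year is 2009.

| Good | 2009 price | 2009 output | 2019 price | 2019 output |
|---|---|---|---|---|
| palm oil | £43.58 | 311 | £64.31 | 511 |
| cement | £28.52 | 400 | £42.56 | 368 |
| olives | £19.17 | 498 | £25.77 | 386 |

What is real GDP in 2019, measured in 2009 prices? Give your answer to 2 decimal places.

Real GDP 2019 = Σ (p_2009 × q_2019) = 43.58·511 + 28.52·368 + 19.17·386 = 40164.36.

£40164.36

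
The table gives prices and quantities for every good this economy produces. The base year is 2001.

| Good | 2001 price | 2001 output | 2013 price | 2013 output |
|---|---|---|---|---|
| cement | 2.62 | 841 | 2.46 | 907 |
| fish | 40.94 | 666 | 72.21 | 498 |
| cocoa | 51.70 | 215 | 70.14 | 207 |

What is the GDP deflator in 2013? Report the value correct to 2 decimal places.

157.50

Nominal GDP 2013 = 2.46·907 + 72.21·498 + 70.14·207 = 52710.78.
Real GDP 2013 (at 2001 prices) = 2.62·907 + 40.94·498 + 51.70·207 = 33466.36.
Deflator = Nominal/Real × 100 = 52710.78/33466.36 × 100 = 157.504.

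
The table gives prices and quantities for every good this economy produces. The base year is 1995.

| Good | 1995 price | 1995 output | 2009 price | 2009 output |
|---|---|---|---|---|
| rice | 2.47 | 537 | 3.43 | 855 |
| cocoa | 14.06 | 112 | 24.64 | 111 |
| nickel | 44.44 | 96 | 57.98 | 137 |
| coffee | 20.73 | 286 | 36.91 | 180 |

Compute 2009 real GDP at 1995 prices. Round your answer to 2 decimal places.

13492.19

Real GDP 2009 = Σ (p_1995 × q_2009) = 2.47·855 + 14.06·111 + 44.44·137 + 20.73·180 = 13492.19.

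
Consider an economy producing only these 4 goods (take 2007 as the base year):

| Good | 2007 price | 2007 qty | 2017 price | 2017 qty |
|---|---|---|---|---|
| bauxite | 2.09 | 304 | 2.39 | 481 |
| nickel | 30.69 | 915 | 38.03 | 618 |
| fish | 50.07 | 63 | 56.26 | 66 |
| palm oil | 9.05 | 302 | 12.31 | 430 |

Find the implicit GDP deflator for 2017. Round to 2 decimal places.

Nominal GDP 2017 = 2.39·481 + 38.03·618 + 56.26·66 + 12.31·430 = 33658.59.
Real GDP 2017 (at 2007 prices) = 2.09·481 + 30.69·618 + 50.07·66 + 9.05·430 = 27167.83.
Deflator = Nominal/Real × 100 = 33658.59/27167.83 × 100 = 123.891.

123.89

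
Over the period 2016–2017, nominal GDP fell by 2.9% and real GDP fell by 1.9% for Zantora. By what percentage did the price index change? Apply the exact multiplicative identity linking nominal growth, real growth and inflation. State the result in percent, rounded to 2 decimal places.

(1 + g_nom) = (1 + g_real)(1 + π), so π = 0.9710 / 0.9810 − 1 = -0.01019.

-1.02%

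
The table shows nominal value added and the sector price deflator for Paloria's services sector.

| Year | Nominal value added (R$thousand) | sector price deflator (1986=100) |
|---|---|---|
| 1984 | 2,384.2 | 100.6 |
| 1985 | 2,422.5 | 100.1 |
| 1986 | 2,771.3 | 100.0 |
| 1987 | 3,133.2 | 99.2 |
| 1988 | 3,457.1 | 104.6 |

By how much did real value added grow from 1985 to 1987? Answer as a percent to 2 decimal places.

30.51%

Real value added 1985 = 2422.5/1.001 = 2420.08.
Real value added 1987 = 3133.2/0.992 = 3158.47.
Change = 3158.47/2420.08 − 1 = 0.3051.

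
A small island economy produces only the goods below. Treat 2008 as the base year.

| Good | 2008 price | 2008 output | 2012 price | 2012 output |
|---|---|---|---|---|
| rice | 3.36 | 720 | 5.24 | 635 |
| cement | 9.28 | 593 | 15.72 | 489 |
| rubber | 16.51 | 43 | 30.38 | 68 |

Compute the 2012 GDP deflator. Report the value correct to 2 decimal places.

167.82

Nominal GDP 2012 = 5.24·635 + 15.72·489 + 30.38·68 = 13080.32.
Real GDP 2012 (at 2008 prices) = 3.36·635 + 9.28·489 + 16.51·68 = 7794.20.
Deflator = Nominal/Real × 100 = 13080.32/7794.20 × 100 = 167.821.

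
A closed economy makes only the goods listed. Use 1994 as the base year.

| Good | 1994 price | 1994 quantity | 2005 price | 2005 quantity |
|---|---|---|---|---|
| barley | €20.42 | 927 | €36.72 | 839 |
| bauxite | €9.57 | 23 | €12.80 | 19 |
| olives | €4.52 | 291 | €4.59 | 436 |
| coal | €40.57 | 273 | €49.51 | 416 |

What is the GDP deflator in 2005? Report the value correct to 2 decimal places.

148.36

Nominal GDP 2005 = 36.72·839 + 12.80·19 + 4.59·436 + 49.51·416 = 53648.68.
Real GDP 2005 (at 1994 prices) = 20.42·839 + 9.57·19 + 4.52·436 + 40.57·416 = 36162.05.
Deflator = Nominal/Real × 100 = 53648.68/36162.05 × 100 = 148.356.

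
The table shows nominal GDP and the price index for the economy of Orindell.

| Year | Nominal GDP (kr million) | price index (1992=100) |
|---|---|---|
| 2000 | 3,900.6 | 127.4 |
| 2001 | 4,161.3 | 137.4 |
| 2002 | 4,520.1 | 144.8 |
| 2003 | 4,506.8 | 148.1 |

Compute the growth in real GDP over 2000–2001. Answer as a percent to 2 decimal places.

-1.08%

Real GDP 2000 = 3900.6/1.274 = 3061.70.
Real GDP 2001 = 4161.3/1.374 = 3028.60.
Change = 3028.60/3061.70 − 1 = -0.0108.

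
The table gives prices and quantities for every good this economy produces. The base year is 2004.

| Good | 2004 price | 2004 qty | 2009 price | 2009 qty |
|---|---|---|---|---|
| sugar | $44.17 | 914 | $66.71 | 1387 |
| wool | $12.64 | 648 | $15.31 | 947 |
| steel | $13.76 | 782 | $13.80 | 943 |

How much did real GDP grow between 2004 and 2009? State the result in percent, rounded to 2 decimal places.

45.32%

Real GDP 2004 = Nominal GDP 2004 = 44.17·914 + 12.64·648 + 13.76·782 = 59322.42.
Real GDP 2009 (at 2004 prices) = 44.17·1387 + 12.64·947 + 13.76·943 = 86209.55.
Real growth = 86209.55/59322.42 − 1 = 0.4532.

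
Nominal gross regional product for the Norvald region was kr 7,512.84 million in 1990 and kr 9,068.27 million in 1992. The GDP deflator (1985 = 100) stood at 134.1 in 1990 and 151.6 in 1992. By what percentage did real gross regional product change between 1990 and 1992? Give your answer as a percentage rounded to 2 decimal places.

Deflate each year: 1990 → 7512.84/1.341 = 5602.42; 1992 → 9068.27/1.516 = 5981.71.
So real gross regional product changed by 5981.71/5602.42 − 1 = 0.0677, i.e. 6.77%.

6.77%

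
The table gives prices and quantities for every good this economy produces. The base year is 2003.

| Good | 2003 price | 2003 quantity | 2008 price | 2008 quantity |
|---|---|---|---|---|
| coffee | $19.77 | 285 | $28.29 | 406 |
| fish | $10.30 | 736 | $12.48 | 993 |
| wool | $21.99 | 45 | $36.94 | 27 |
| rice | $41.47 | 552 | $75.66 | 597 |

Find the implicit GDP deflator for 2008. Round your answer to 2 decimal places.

Nominal GDP 2008 = 28.29·406 + 12.48·993 + 36.94·27 + 75.66·597 = 70044.78.
Real GDP 2008 (at 2003 prices) = 19.77·406 + 10.30·993 + 21.99·27 + 41.47·597 = 43605.84.
Deflator = Nominal/Real × 100 = 70044.78/43605.84 × 100 = 160.632.

160.63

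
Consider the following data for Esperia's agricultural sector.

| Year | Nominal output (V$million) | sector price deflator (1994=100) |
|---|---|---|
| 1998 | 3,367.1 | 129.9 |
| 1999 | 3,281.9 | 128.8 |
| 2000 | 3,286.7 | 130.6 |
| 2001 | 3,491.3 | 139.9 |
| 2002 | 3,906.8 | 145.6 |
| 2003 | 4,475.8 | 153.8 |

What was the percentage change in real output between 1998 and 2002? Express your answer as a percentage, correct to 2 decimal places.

Real output 1998 = 3367.1/1.299 = 2592.07.
Real output 2002 = 3906.8/1.456 = 2683.24.
Change = 2683.24/2592.07 − 1 = 0.0352.

3.52%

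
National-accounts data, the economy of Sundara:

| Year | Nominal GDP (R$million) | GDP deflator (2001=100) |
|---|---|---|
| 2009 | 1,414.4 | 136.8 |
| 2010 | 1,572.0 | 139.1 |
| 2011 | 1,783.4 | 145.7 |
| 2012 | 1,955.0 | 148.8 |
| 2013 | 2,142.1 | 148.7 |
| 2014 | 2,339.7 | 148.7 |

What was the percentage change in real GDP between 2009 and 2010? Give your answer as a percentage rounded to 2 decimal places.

Real GDP 2009 = 1414.4/1.368 = 1033.92.
Real GDP 2010 = 1572.0/1.391 = 1130.12.
Change = 1130.12/1033.92 − 1 = 0.0930.

9.30%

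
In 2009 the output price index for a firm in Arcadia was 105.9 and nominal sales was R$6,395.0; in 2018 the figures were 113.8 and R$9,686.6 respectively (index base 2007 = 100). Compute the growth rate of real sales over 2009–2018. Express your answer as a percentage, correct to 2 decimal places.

40.96%

Deflate each year: 2009 → 6395.0/1.059 = 6038.72; 2018 → 9686.6/1.138 = 8511.95.
So real sales changed by 8511.95/6038.72 − 1 = 0.4096, i.e. 40.96%.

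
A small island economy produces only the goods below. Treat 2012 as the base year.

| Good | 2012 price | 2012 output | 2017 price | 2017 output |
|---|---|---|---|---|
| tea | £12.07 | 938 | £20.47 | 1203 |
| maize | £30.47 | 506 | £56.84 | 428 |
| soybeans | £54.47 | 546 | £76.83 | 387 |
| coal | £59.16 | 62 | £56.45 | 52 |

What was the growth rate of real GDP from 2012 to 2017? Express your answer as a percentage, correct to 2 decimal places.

-14.02%

Real GDP 2012 = Nominal GDP 2012 = 12.07·938 + 30.47·506 + 54.47·546 + 59.16·62 = 60148.02.
Real GDP 2017 (at 2012 prices) = 12.07·1203 + 30.47·428 + 54.47·387 + 59.16·52 = 51717.58.
Real growth = 51717.58/60148.02 − 1 = -0.1402.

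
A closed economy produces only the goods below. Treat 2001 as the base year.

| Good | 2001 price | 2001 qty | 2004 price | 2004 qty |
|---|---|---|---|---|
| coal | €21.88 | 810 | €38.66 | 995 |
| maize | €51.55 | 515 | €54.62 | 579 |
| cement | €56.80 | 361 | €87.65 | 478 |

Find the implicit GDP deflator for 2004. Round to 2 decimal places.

142.17

Nominal GDP 2004 = 38.66·995 + 54.62·579 + 87.65·478 = 111988.38.
Real GDP 2004 (at 2001 prices) = 21.88·995 + 51.55·579 + 56.80·478 = 78768.45.
Deflator = Nominal/Real × 100 = 111988.38/78768.45 × 100 = 142.174.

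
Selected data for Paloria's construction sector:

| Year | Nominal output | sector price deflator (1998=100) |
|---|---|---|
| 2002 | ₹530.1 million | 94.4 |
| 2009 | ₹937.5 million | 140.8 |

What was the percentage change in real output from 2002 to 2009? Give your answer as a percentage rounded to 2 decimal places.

Real output 2002 = 530.1 / 0.944 = 561.55.
Real output 2009 = 937.5 / 1.408 = 665.84.
Real growth = 665.84 / 561.55 − 1 = 0.1857.

18.57%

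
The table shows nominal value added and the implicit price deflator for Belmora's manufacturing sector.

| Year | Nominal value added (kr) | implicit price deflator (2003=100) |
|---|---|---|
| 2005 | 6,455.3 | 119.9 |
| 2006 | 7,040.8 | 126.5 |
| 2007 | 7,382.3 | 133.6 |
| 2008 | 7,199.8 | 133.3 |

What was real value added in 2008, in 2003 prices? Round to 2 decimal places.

kr 5,401.20

Real value added 2008 = 7199.8 / 1.333 = 5401.20.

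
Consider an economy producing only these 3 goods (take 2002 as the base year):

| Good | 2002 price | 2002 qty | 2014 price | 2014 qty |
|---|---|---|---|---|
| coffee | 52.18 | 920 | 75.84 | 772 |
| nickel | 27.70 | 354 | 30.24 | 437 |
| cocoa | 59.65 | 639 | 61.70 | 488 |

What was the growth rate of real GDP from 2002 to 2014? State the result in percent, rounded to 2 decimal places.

Real GDP 2002 = Nominal GDP 2002 = 52.18·920 + 27.70·354 + 59.65·639 = 95927.75.
Real GDP 2014 (at 2002 prices) = 52.18·772 + 27.70·437 + 59.65·488 = 81497.06.
Real growth = 81497.06/95927.75 − 1 = -0.1504.

-15.04%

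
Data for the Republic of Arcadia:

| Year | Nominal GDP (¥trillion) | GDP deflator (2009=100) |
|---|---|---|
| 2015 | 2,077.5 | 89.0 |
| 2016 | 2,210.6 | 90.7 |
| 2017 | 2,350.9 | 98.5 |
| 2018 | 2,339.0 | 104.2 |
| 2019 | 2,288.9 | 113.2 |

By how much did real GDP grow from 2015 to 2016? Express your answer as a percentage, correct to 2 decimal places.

4.41%

Real GDP 2015 = 2077.5/0.890 = 2334.27.
Real GDP 2016 = 2210.6/0.907 = 2437.27.
Change = 2437.27/2334.27 − 1 = 0.0441.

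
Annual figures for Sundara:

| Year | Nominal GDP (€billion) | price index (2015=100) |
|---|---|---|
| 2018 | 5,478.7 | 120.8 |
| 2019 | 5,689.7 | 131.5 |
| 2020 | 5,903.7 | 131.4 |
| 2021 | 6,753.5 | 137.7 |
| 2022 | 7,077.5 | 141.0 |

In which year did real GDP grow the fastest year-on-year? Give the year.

2021

2019: real = 5689.7/1.315 = 4326.77; growth vs 2018 (4535.35) = -4.60%.
2020: real = 5903.7/1.314 = 4492.92; growth vs 2019 (4326.77) = 3.84%.
2021: real = 6753.5/1.377 = 4904.50; growth vs 2020 (4492.92) = 9.16%.
2022: real = 7077.5/1.410 = 5019.50; growth vs 2021 (4904.50) = 2.34%.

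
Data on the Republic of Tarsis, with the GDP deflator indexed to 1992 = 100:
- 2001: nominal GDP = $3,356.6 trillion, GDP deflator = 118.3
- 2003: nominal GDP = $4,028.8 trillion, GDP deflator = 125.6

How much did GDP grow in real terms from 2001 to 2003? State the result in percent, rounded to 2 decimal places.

13.05%

Deflate each year: 2001 → 3356.6/1.183 = 2837.36; 2003 → 4028.8/1.256 = 3207.64.
So real GDP changed by 3207.64/2837.36 − 1 = 0.1305, i.e. 13.05%.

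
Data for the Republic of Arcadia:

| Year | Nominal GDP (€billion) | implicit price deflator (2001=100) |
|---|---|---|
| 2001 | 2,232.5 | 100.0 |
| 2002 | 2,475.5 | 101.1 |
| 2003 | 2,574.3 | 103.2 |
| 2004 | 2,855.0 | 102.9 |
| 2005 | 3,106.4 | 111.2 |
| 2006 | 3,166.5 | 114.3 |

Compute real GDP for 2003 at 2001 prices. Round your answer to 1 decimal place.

€2,494.5 billion

Real GDP 2003 = 2574.3 / 1.032 = 2494.48.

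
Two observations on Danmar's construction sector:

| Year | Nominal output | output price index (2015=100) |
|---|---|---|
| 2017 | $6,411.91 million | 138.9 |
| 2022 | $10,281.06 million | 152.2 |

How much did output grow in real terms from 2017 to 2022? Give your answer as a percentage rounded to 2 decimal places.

Deflate each year: 2017 → 6411.91/1.389 = 4616.21; 2022 → 10281.06/1.522 = 6754.97.
So real output changed by 6754.97/4616.21 − 1 = 0.4633, i.e. 46.33%.

46.33%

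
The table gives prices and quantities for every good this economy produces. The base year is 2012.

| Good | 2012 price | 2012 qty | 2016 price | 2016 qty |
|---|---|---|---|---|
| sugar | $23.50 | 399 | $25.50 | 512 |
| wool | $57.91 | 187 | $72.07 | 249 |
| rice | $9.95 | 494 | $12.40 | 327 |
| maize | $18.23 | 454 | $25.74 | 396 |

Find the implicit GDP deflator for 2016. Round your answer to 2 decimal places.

122.55

Nominal GDP 2016 = 25.50·512 + 72.07·249 + 12.40·327 + 25.74·396 = 45249.27.
Real GDP 2016 (at 2012 prices) = 23.50·512 + 57.91·249 + 9.95·327 + 18.23·396 = 36924.32.
Deflator = Nominal/Real × 100 = 45249.27/36924.32 × 100 = 122.546.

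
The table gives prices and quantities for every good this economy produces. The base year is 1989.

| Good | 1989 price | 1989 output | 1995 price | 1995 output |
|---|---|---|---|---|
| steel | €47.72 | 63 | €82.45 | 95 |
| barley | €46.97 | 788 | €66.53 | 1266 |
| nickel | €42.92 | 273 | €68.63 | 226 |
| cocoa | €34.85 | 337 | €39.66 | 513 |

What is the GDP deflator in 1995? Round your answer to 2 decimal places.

Nominal GDP 1995 = 82.45·95 + 66.53·1266 + 68.63·226 + 39.66·513 = 127915.69.
Real GDP 1995 (at 1989 prices) = 47.72·95 + 46.97·1266 + 42.92·226 + 34.85·513 = 91575.39.
Deflator = Nominal/Real × 100 = 127915.69/91575.39 × 100 = 139.683.

139.68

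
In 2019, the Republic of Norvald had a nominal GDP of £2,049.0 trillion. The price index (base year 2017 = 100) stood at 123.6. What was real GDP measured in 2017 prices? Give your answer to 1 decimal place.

Real GDP = Nominal / (price index/100) = 2049.0 / 1.236 = 1657.77.

£1,657.8 trillion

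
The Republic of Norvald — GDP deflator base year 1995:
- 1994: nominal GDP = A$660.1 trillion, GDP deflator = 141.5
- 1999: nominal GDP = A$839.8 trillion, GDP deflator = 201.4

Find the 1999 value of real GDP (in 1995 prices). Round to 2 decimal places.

Real GDP = Nominal / (GDP deflator/100) = 839.8 / 2.014 = 416.98.

A$416.98 trillion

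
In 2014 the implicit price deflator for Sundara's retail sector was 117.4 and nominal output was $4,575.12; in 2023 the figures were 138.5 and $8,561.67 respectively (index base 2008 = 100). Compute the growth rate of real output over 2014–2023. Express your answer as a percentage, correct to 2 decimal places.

58.63%

Real output 2014 = 4575.12 / 1.174 = 3897.04.
Real output 2023 = 8561.67 / 1.385 = 6181.71.
Real growth = 6181.71 / 3897.04 − 1 = 0.5863.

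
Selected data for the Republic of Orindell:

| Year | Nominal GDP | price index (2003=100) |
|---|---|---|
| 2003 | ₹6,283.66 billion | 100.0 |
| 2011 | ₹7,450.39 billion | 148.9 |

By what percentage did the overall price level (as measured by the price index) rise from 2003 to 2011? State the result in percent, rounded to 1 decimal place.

Price-level change = 148.9 / 100.0 − 1 = 0.4890.

48.9%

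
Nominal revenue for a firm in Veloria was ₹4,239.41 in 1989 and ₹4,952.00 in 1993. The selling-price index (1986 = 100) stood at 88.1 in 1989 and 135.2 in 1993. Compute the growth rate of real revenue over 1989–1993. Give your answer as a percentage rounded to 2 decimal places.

-23.88%

Deflate each year: 1989 → 4239.41/0.881 = 4812.04; 1993 → 4952.00/1.352 = 3662.72.
So real revenue changed by 3662.72/4812.04 − 1 = -0.2388, i.e. -23.88%.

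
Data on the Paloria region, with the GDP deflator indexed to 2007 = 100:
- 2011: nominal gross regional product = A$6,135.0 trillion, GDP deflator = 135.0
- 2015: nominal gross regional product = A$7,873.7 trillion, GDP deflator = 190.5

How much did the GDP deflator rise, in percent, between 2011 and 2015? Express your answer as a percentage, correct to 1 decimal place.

Price-level change = 190.5 / 135.0 − 1 = 0.4111.

41.1%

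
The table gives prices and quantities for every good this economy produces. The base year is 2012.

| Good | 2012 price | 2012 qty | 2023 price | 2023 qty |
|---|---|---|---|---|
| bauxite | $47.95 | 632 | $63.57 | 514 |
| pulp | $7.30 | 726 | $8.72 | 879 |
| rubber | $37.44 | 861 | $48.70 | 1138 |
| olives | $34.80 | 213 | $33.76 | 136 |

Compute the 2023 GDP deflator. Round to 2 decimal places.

128.00

Nominal GDP 2023 = 63.57·514 + 8.72·879 + 48.70·1138 + 33.76·136 = 100351.82.
Real GDP 2023 (at 2012 prices) = 47.95·514 + 7.30·879 + 37.44·1138 + 34.80·136 = 78402.52.
Deflator = Nominal/Real × 100 = 100351.82/78402.52 × 100 = 127.996.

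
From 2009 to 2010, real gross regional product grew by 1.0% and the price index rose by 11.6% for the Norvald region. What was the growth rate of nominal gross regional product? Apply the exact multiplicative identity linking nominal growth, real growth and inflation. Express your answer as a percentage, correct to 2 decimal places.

12.72%

(1 + g_nom) = (1 + g_real)(1 + π) = 1.0100 × 1.1160 = 1.12716.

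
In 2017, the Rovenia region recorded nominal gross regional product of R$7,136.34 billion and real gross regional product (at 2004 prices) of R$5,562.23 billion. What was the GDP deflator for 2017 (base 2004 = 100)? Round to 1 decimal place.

128.3

GDP deflator = (Nominal / Real) × 100 = 7136.34 / 5562.23 × 100 = 128.30.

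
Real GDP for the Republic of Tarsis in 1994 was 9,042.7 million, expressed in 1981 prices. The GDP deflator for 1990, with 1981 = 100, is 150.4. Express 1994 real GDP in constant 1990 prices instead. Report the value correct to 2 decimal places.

Real GDP in 1990 prices = Real GDP in 1981 prices × (P_1990/P_1981) = 9042.7 × 1.504 = 13600.22.

13,600.22 million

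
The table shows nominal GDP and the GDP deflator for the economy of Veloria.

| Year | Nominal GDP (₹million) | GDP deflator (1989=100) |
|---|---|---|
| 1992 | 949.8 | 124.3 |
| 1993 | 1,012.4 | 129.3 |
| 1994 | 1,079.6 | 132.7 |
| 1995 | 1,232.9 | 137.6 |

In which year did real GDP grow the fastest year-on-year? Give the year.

1993: real = 1012.4/1.293 = 782.99; growth vs 1992 (764.12) = 2.47%.
1994: real = 1079.6/1.327 = 813.56; growth vs 1993 (782.99) = 3.90%.
1995: real = 1232.9/1.376 = 896.00; growth vs 1994 (813.56) = 10.13%.

1995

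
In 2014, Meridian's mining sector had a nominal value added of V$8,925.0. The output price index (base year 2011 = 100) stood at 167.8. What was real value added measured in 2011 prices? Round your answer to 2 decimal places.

V$5,318.83

Real value added = Nominal / (output price index/100) = 8925.0 / 1.678 = 5318.83.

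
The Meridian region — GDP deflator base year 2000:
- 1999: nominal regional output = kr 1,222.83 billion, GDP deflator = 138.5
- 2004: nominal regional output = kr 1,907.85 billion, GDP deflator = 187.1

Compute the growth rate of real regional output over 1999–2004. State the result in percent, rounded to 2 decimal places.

Real regional output 1999 = 1222.83 / 1.385 = 882.91.
Real regional output 2004 = 1907.85 / 1.871 = 1019.70.
Real growth = 1019.70 / 882.91 − 1 = 0.1549.

15.49%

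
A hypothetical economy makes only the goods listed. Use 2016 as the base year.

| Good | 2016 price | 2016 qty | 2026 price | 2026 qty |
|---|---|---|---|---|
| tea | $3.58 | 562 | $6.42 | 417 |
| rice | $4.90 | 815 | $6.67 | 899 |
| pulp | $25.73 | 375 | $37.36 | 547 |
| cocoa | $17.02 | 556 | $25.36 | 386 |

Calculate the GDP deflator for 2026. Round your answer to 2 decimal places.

146.55

Nominal GDP 2026 = 6.42·417 + 6.67·899 + 37.36·547 + 25.36·386 = 38898.35.
Real GDP 2026 (at 2016 prices) = 3.58·417 + 4.90·899 + 25.73·547 + 17.02·386 = 26541.99.
Deflator = Nominal/Real × 100 = 38898.35/26541.99 × 100 = 146.554.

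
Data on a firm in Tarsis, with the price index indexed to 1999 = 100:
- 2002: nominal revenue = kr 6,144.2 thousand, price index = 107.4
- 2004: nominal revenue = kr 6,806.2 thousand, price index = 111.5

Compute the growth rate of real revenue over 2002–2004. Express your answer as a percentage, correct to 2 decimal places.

6.70%

Deflate each year: 2002 → 6144.2/1.074 = 5720.86; 2004 → 6806.2/1.115 = 6104.22.
So real revenue changed by 6104.22/5720.86 − 1 = 0.0670, i.e. 6.70%.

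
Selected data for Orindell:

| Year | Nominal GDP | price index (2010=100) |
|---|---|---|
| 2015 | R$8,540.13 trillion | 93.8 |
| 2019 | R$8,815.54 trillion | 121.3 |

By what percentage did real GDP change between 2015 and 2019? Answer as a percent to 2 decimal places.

-20.18%

Deflate each year: 2015 → 8540.13/0.938 = 9104.62; 2019 → 8815.54/1.213 = 7267.55.
So real GDP changed by 7267.55/9104.62 − 1 = -0.2018, i.e. -20.18%.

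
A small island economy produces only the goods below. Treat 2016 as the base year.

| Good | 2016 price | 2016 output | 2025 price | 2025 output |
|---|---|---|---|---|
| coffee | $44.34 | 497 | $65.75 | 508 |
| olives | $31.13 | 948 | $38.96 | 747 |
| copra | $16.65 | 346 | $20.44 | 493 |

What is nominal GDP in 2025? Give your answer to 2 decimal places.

Nominal GDP 2025 = Σ (p_2025 × q_2025) = 65.75·508 + 38.96·747 + 20.44·493 = 72581.04.

$72581.04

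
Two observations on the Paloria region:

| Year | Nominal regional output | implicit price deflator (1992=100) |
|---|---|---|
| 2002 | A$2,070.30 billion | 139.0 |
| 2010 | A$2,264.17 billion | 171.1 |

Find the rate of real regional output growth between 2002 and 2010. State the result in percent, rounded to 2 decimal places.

-11.15%

Real regional output 2002 = 2070.30 / 1.390 = 1489.42.
Real regional output 2010 = 2264.17 / 1.711 = 1323.30.
Real growth = 1323.30 / 1489.42 − 1 = -0.1115.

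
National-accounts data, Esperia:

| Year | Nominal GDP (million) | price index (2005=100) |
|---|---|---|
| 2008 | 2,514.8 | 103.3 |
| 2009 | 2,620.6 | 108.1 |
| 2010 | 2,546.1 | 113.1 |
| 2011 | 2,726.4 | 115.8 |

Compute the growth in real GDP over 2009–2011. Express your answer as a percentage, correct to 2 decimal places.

-2.88%

Real GDP 2009 = 2620.6/1.081 = 2424.24.
Real GDP 2011 = 2726.4/1.158 = 2354.40.
Change = 2354.40/2424.24 − 1 = -0.0288.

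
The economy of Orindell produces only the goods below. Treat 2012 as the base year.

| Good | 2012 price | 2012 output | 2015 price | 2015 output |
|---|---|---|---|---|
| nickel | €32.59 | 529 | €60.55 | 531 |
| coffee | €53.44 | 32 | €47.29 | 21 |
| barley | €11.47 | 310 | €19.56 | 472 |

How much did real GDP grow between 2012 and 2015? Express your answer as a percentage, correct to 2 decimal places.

5.93%

Real GDP 2012 = Nominal GDP 2012 = 32.59·529 + 53.44·32 + 11.47·310 = 22505.89.
Real GDP 2015 (at 2012 prices) = 32.59·531 + 53.44·21 + 11.47·472 = 23841.37.
Real growth = 23841.37/22505.89 − 1 = 0.0593.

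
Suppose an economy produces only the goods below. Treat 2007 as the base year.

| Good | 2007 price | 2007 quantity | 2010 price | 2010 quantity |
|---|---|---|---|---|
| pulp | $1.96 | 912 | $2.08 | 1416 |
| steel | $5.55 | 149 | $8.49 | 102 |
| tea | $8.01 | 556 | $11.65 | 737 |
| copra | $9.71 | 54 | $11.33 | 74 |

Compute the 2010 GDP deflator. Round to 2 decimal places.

Nominal GDP 2010 = 2.08·1416 + 8.49·102 + 11.65·737 + 11.33·74 = 13235.73.
Real GDP 2010 (at 2007 prices) = 1.96·1416 + 5.55·102 + 8.01·737 + 9.71·74 = 9963.37.
Deflator = Nominal/Real × 100 = 13235.73/9963.37 × 100 = 132.844.

132.84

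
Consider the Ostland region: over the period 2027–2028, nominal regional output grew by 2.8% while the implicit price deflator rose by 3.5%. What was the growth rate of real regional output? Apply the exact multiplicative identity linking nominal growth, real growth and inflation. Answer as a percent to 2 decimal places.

-0.68%

(1 + g_nom) = (1 + g_real)(1 + π), so g_real = 1.0280 / 1.0350 − 1 = -0.00676.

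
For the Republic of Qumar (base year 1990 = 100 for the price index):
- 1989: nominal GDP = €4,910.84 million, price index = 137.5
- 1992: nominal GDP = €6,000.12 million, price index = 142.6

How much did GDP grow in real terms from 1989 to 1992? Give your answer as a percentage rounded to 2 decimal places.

17.81%

Real GDP 1989 = 4910.84 / 1.375 = 3571.52.
Real GDP 1992 = 6000.12 / 1.426 = 4207.66.
Real growth = 4207.66 / 3571.52 − 1 = 0.1781.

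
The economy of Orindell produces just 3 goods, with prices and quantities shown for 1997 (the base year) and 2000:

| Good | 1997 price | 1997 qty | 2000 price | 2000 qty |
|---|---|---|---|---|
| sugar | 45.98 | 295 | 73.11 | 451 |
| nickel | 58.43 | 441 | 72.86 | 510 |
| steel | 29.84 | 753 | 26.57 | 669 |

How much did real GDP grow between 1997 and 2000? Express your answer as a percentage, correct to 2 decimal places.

Real GDP 1997 = Nominal GDP 1997 = 45.98·295 + 58.43·441 + 29.84·753 = 61801.25.
Real GDP 2000 (at 1997 prices) = 45.98·451 + 58.43·510 + 29.84·669 = 70499.24.
Real growth = 70499.24/61801.25 − 1 = 0.1407.

14.07%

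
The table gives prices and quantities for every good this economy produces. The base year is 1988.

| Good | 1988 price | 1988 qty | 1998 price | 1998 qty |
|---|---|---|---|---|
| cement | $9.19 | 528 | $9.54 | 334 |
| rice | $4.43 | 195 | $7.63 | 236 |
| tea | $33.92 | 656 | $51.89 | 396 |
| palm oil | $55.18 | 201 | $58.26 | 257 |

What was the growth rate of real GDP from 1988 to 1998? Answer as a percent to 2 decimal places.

Real GDP 1988 = Nominal GDP 1988 = 9.19·528 + 4.43·195 + 33.92·656 + 55.18·201 = 39058.87.
Real GDP 1998 (at 1988 prices) = 9.19·334 + 4.43·236 + 33.92·396 + 55.18·257 = 31728.52.
Real growth = 31728.52/39058.87 − 1 = -0.1877.

-18.77%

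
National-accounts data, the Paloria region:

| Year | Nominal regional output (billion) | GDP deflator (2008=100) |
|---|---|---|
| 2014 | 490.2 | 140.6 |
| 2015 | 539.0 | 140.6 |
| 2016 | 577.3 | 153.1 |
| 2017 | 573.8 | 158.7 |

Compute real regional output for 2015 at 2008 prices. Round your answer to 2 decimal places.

Real regional output 2015 = 539.0 / 1.406 = 383.36.

383.36 billion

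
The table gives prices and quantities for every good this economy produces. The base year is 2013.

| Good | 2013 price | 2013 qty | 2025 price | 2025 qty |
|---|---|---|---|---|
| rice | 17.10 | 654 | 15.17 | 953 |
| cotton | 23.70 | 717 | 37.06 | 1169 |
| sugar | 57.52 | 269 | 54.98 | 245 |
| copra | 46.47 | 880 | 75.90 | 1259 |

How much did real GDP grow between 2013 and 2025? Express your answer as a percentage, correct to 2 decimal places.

37.92%

Real GDP 2013 = Nominal GDP 2013 = 17.10·654 + 23.70·717 + 57.52·269 + 46.47·880 = 84542.78.
Real GDP 2025 (at 2013 prices) = 17.10·953 + 23.70·1169 + 57.52·245 + 46.47·1259 = 116599.73.
Real growth = 116599.73/84542.78 − 1 = 0.3792.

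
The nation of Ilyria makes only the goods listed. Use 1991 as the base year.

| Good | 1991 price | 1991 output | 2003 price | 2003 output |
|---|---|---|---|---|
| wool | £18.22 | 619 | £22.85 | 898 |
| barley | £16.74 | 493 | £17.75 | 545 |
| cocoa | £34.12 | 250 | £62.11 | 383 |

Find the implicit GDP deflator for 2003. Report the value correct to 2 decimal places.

140.02

Nominal GDP 2003 = 22.85·898 + 17.75·545 + 62.11·383 = 53981.18.
Real GDP 2003 (at 1991 prices) = 18.22·898 + 16.74·545 + 34.12·383 = 38552.82.
Deflator = Nominal/Real × 100 = 53981.18/38552.82 × 100 = 140.019.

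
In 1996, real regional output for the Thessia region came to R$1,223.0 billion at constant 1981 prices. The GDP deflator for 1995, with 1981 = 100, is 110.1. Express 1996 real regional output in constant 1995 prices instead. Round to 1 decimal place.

R$1,346.5 billion

Real regional output in 1995 prices = Real regional output in 1981 prices × (P_1995/P_1981) = 1223.0 × 1.101 = 1346.52.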